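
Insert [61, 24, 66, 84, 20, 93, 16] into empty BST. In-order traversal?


Insert 61: root
Insert 24: L from 61
Insert 66: R from 61
Insert 84: R from 61 -> R from 66
Insert 20: L from 61 -> L from 24
Insert 93: R from 61 -> R from 66 -> R from 84
Insert 16: L from 61 -> L from 24 -> L from 20

In-order: [16, 20, 24, 61, 66, 84, 93]


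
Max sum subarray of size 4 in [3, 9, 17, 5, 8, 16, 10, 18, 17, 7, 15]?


[0:4]: 34
[1:5]: 39
[2:6]: 46
[3:7]: 39
[4:8]: 52
[5:9]: 61
[6:10]: 52
[7:11]: 57

Max: 61 at [5:9]


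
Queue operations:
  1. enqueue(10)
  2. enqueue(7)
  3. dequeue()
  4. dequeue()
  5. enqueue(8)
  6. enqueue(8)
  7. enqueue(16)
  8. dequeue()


enqueue(10) -> [10]
enqueue(7) -> [10, 7]
dequeue()->10, [7]
dequeue()->7, []
enqueue(8) -> [8]
enqueue(8) -> [8, 8]
enqueue(16) -> [8, 8, 16]
dequeue()->8, [8, 16]

Final queue: [8, 16]


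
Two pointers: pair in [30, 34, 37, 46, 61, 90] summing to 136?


lo=0(30)+hi=5(90)=120
lo=1(34)+hi=5(90)=124
lo=2(37)+hi=5(90)=127
lo=3(46)+hi=5(90)=136

Yes: 46+90=136


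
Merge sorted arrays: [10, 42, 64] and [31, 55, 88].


Take 10 from A
Take 31 from B
Take 42 from A
Take 55 from B
Take 64 from A

Merged: [10, 31, 42, 55, 64, 88]


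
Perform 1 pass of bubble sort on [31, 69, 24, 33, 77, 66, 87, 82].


Initial: [31, 69, 24, 33, 77, 66, 87, 82]
Pass 1: [31, 24, 33, 69, 66, 77, 82, 87] (4 swaps)

After 1 pass: [31, 24, 33, 69, 66, 77, 82, 87]


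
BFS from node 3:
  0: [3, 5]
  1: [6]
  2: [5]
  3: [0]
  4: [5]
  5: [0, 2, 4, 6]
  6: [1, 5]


Visit 3, enqueue [0]
Visit 0, enqueue [5]
Visit 5, enqueue [2, 4, 6]
Visit 2, enqueue []
Visit 4, enqueue []
Visit 6, enqueue [1]
Visit 1, enqueue []

BFS order: [3, 0, 5, 2, 4, 6, 1]


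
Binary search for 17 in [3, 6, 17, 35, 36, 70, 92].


Step 1: lo=0, hi=6, mid=3, val=35
Step 2: lo=0, hi=2, mid=1, val=6
Step 3: lo=2, hi=2, mid=2, val=17

Found at index 2


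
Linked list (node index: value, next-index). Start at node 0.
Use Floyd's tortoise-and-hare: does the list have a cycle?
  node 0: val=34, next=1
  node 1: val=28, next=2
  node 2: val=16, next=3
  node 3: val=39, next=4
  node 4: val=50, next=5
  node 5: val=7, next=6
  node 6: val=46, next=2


Floyd's tortoise (slow, +1) and hare (fast, +2):
  init: slow=0, fast=0
  step 1: slow=1, fast=2
  step 2: slow=2, fast=4
  step 3: slow=3, fast=6
  step 4: slow=4, fast=3
  step 5: slow=5, fast=5
  slow == fast at node 5: cycle detected

Cycle: yes


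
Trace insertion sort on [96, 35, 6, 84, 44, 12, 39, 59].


Initial: [96, 35, 6, 84, 44, 12, 39, 59]
Insert 35: [35, 96, 6, 84, 44, 12, 39, 59]
Insert 6: [6, 35, 96, 84, 44, 12, 39, 59]
Insert 84: [6, 35, 84, 96, 44, 12, 39, 59]
Insert 44: [6, 35, 44, 84, 96, 12, 39, 59]
Insert 12: [6, 12, 35, 44, 84, 96, 39, 59]
Insert 39: [6, 12, 35, 39, 44, 84, 96, 59]
Insert 59: [6, 12, 35, 39, 44, 59, 84, 96]

Sorted: [6, 12, 35, 39, 44, 59, 84, 96]


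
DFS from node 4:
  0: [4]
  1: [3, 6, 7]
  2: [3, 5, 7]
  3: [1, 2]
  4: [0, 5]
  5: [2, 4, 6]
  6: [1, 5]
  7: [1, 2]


Visit 4, push [5, 0]
Visit 0, push []
Visit 5, push [6, 2]
Visit 2, push [7, 3]
Visit 3, push [1]
Visit 1, push [7, 6]
Visit 6, push []
Visit 7, push []

DFS order: [4, 0, 5, 2, 3, 1, 6, 7]


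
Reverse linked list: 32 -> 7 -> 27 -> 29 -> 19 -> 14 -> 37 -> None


Step 1: curr=32, set curr.next=prev(None) | reversed so far: 32
Step 2: curr=7, set curr.next=prev(32) | reversed so far: 7 -> 32
Step 3: curr=27, set curr.next=prev(7) | reversed so far: 27 -> 7 -> 32
Step 4: curr=29, set curr.next=prev(27) | reversed so far: 29 -> 27 -> 7 -> 32
Step 5: curr=19, set curr.next=prev(29) | reversed so far: 19 -> 29 -> 27 -> 7 -> 32
Step 6: curr=14, set curr.next=prev(19) | reversed so far: 14 -> 19 -> 29 -> 27 -> 7 -> 32
Step 7: curr=37, set curr.next=prev(14) | reversed so far: 37 -> 14 -> 19 -> 29 -> 27 -> 7 -> 32

37 -> 14 -> 19 -> 29 -> 27 -> 7 -> 32 -> None


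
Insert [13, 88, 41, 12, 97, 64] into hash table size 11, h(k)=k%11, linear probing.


Insert 13: h=2 -> slot 2
Insert 88: h=0 -> slot 0
Insert 41: h=8 -> slot 8
Insert 12: h=1 -> slot 1
Insert 97: h=9 -> slot 9
Insert 64: h=9, 1 probes -> slot 10

Table: [88, 12, 13, None, None, None, None, None, 41, 97, 64]


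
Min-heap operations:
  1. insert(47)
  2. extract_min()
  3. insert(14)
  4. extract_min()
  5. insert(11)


insert(47) -> [47]
extract_min()->47, []
insert(14) -> [14]
extract_min()->14, []
insert(11) -> [11]

Final heap: [11]


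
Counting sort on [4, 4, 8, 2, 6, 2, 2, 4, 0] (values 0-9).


Input: [4, 4, 8, 2, 6, 2, 2, 4, 0]
Counts: [1, 0, 3, 0, 3, 0, 1, 0, 1, 0]

Sorted: [0, 2, 2, 2, 4, 4, 4, 6, 8]


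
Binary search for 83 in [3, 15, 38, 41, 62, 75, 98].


Step 1: lo=0, hi=6, mid=3, val=41
Step 2: lo=4, hi=6, mid=5, val=75
Step 3: lo=6, hi=6, mid=6, val=98

Not found


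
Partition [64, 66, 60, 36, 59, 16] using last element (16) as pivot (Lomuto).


Pivot: 16
Place pivot at 0: [16, 66, 60, 36, 59, 64]

Partitioned: [16, 66, 60, 36, 59, 64]


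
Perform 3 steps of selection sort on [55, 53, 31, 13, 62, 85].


Initial: [55, 53, 31, 13, 62, 85]
Step 1: min=13 at 3
  Swap: [13, 53, 31, 55, 62, 85]
Step 2: min=31 at 2
  Swap: [13, 31, 53, 55, 62, 85]
Step 3: min=53 at 2
  Swap: [13, 31, 53, 55, 62, 85]

After 3 steps: [13, 31, 53, 55, 62, 85]


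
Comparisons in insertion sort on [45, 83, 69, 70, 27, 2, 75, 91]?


Algorithm: insertion sort
Input: [45, 83, 69, 70, 27, 2, 75, 91]
Sorted: [2, 27, 45, 69, 70, 75, 83, 91]

17


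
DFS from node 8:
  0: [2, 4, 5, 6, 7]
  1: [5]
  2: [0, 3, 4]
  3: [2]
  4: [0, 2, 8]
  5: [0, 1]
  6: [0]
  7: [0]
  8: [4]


Visit 8, push [4]
Visit 4, push [2, 0]
Visit 0, push [7, 6, 5, 2]
Visit 2, push [3]
Visit 3, push []
Visit 5, push [1]
Visit 1, push []
Visit 6, push []
Visit 7, push []

DFS order: [8, 4, 0, 2, 3, 5, 1, 6, 7]


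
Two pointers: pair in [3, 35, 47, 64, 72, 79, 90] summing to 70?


lo=0(3)+hi=6(90)=93
lo=0(3)+hi=5(79)=82
lo=0(3)+hi=4(72)=75
lo=0(3)+hi=3(64)=67
lo=1(35)+hi=3(64)=99
lo=1(35)+hi=2(47)=82

No pair found


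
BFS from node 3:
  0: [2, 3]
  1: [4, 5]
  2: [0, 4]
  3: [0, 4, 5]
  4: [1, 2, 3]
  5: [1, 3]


Visit 3, enqueue [0, 4, 5]
Visit 0, enqueue [2]
Visit 4, enqueue [1]
Visit 5, enqueue []
Visit 2, enqueue []
Visit 1, enqueue []

BFS order: [3, 0, 4, 5, 2, 1]


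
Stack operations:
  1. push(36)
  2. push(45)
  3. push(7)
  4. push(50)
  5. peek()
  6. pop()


push(36) -> [36]
push(45) -> [36, 45]
push(7) -> [36, 45, 7]
push(50) -> [36, 45, 7, 50]
peek()->50
pop()->50, [36, 45, 7]

Final stack: [36, 45, 7]


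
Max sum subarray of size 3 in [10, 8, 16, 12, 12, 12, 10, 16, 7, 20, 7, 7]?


[0:3]: 34
[1:4]: 36
[2:5]: 40
[3:6]: 36
[4:7]: 34
[5:8]: 38
[6:9]: 33
[7:10]: 43
[8:11]: 34
[9:12]: 34

Max: 43 at [7:10]


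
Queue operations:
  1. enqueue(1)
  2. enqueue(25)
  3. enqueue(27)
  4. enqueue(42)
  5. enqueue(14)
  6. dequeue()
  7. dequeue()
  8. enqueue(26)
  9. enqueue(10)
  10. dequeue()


enqueue(1) -> [1]
enqueue(25) -> [1, 25]
enqueue(27) -> [1, 25, 27]
enqueue(42) -> [1, 25, 27, 42]
enqueue(14) -> [1, 25, 27, 42, 14]
dequeue()->1, [25, 27, 42, 14]
dequeue()->25, [27, 42, 14]
enqueue(26) -> [27, 42, 14, 26]
enqueue(10) -> [27, 42, 14, 26, 10]
dequeue()->27, [42, 14, 26, 10]

Final queue: [42, 14, 26, 10]


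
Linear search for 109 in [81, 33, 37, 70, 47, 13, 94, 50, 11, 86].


i=0: 81!=109
i=1: 33!=109
i=2: 37!=109
i=3: 70!=109
i=4: 47!=109
i=5: 13!=109
i=6: 94!=109
i=7: 50!=109
i=8: 11!=109
i=9: 86!=109

Not found, 10 comps


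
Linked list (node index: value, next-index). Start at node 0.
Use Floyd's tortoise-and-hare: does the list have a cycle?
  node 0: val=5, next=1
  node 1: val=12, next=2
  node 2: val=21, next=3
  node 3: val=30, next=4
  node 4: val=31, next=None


Floyd's tortoise (slow, +1) and hare (fast, +2):
  init: slow=0, fast=0
  step 1: slow=1, fast=2
  step 2: slow=2, fast=4
  step 3: fast -> None, no cycle

Cycle: no


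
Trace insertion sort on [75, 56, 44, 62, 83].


Initial: [75, 56, 44, 62, 83]
Insert 56: [56, 75, 44, 62, 83]
Insert 44: [44, 56, 75, 62, 83]
Insert 62: [44, 56, 62, 75, 83]
Insert 83: [44, 56, 62, 75, 83]

Sorted: [44, 56, 62, 75, 83]


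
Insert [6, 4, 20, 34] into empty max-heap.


Insert 6: [6]
Insert 4: [6, 4]
Insert 20: [20, 4, 6]
Insert 34: [34, 20, 6, 4]

Final heap: [34, 20, 6, 4]


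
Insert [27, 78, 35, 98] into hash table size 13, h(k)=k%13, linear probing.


Insert 27: h=1 -> slot 1
Insert 78: h=0 -> slot 0
Insert 35: h=9 -> slot 9
Insert 98: h=7 -> slot 7

Table: [78, 27, None, None, None, None, None, 98, None, 35, None, None, None]


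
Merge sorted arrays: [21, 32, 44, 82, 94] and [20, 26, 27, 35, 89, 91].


Take 20 from B
Take 21 from A
Take 26 from B
Take 27 from B
Take 32 from A
Take 35 from B
Take 44 from A
Take 82 from A
Take 89 from B
Take 91 from B

Merged: [20, 21, 26, 27, 32, 35, 44, 82, 89, 91, 94]


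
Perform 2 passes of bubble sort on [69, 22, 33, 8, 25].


Initial: [69, 22, 33, 8, 25]
Pass 1: [22, 33, 8, 25, 69] (4 swaps)
Pass 2: [22, 8, 25, 33, 69] (2 swaps)

After 2 passes: [22, 8, 25, 33, 69]


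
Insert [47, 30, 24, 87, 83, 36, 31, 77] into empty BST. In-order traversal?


Insert 47: root
Insert 30: L from 47
Insert 24: L from 47 -> L from 30
Insert 87: R from 47
Insert 83: R from 47 -> L from 87
Insert 36: L from 47 -> R from 30
Insert 31: L from 47 -> R from 30 -> L from 36
Insert 77: R from 47 -> L from 87 -> L from 83

In-order: [24, 30, 31, 36, 47, 77, 83, 87]


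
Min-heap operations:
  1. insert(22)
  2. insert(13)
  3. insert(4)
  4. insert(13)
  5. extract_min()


insert(22) -> [22]
insert(13) -> [13, 22]
insert(4) -> [4, 22, 13]
insert(13) -> [4, 13, 13, 22]
extract_min()->4, [13, 13, 22]

Final heap: [13, 13, 22]


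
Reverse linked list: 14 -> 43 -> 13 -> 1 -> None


Step 1: curr=14, set curr.next=prev(None) | reversed so far: 14
Step 2: curr=43, set curr.next=prev(14) | reversed so far: 43 -> 14
Step 3: curr=13, set curr.next=prev(43) | reversed so far: 13 -> 43 -> 14
Step 4: curr=1, set curr.next=prev(13) | reversed so far: 1 -> 13 -> 43 -> 14

1 -> 13 -> 43 -> 14 -> None


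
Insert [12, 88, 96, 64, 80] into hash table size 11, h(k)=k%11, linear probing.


Insert 12: h=1 -> slot 1
Insert 88: h=0 -> slot 0
Insert 96: h=8 -> slot 8
Insert 64: h=9 -> slot 9
Insert 80: h=3 -> slot 3

Table: [88, 12, None, 80, None, None, None, None, 96, 64, None]


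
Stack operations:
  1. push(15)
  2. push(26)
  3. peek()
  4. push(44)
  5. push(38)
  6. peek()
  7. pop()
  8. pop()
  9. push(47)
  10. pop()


push(15) -> [15]
push(26) -> [15, 26]
peek()->26
push(44) -> [15, 26, 44]
push(38) -> [15, 26, 44, 38]
peek()->38
pop()->38, [15, 26, 44]
pop()->44, [15, 26]
push(47) -> [15, 26, 47]
pop()->47, [15, 26]

Final stack: [15, 26]


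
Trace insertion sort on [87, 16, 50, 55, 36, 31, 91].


Initial: [87, 16, 50, 55, 36, 31, 91]
Insert 16: [16, 87, 50, 55, 36, 31, 91]
Insert 50: [16, 50, 87, 55, 36, 31, 91]
Insert 55: [16, 50, 55, 87, 36, 31, 91]
Insert 36: [16, 36, 50, 55, 87, 31, 91]
Insert 31: [16, 31, 36, 50, 55, 87, 91]
Insert 91: [16, 31, 36, 50, 55, 87, 91]

Sorted: [16, 31, 36, 50, 55, 87, 91]


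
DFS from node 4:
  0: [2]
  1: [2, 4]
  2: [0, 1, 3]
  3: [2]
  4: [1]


Visit 4, push [1]
Visit 1, push [2]
Visit 2, push [3, 0]
Visit 0, push []
Visit 3, push []

DFS order: [4, 1, 2, 0, 3]


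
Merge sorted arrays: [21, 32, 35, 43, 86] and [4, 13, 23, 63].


Take 4 from B
Take 13 from B
Take 21 from A
Take 23 from B
Take 32 from A
Take 35 from A
Take 43 from A
Take 63 from B

Merged: [4, 13, 21, 23, 32, 35, 43, 63, 86]


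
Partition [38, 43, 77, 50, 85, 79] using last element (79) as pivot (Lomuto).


Pivot: 79
  38 <= 79: advance i (no swap)
  43 <= 79: advance i (no swap)
  77 <= 79: advance i (no swap)
  50 <= 79: advance i (no swap)
Place pivot at 4: [38, 43, 77, 50, 79, 85]

Partitioned: [38, 43, 77, 50, 79, 85]


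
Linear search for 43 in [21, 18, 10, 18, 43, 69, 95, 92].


i=0: 21!=43
i=1: 18!=43
i=2: 10!=43
i=3: 18!=43
i=4: 43==43 found!

Found at 4, 5 comps


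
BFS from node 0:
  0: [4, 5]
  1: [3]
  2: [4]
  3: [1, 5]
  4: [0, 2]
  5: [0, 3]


Visit 0, enqueue [4, 5]
Visit 4, enqueue [2]
Visit 5, enqueue [3]
Visit 2, enqueue []
Visit 3, enqueue [1]
Visit 1, enqueue []

BFS order: [0, 4, 5, 2, 3, 1]


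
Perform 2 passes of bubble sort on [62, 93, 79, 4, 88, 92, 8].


Initial: [62, 93, 79, 4, 88, 92, 8]
Pass 1: [62, 79, 4, 88, 92, 8, 93] (5 swaps)
Pass 2: [62, 4, 79, 88, 8, 92, 93] (2 swaps)

After 2 passes: [62, 4, 79, 88, 8, 92, 93]


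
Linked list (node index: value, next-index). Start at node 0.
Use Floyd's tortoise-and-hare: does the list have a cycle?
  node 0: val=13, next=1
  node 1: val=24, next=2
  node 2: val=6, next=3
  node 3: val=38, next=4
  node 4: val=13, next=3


Floyd's tortoise (slow, +1) and hare (fast, +2):
  init: slow=0, fast=0
  step 1: slow=1, fast=2
  step 2: slow=2, fast=4
  step 3: slow=3, fast=4
  step 4: slow=4, fast=4
  slow == fast at node 4: cycle detected

Cycle: yes


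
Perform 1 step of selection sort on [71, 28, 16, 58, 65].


Initial: [71, 28, 16, 58, 65]
Step 1: min=16 at 2
  Swap: [16, 28, 71, 58, 65]

After 1 step: [16, 28, 71, 58, 65]


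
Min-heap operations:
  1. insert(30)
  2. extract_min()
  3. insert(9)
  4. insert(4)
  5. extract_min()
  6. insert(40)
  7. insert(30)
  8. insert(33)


insert(30) -> [30]
extract_min()->30, []
insert(9) -> [9]
insert(4) -> [4, 9]
extract_min()->4, [9]
insert(40) -> [9, 40]
insert(30) -> [9, 40, 30]
insert(33) -> [9, 33, 30, 40]

Final heap: [9, 33, 30, 40]


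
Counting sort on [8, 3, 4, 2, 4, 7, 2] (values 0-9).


Input: [8, 3, 4, 2, 4, 7, 2]
Counts: [0, 0, 2, 1, 2, 0, 0, 1, 1, 0]

Sorted: [2, 2, 3, 4, 4, 7, 8]


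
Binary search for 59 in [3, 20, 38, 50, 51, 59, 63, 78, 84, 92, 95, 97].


Step 1: lo=0, hi=11, mid=5, val=59

Found at index 5


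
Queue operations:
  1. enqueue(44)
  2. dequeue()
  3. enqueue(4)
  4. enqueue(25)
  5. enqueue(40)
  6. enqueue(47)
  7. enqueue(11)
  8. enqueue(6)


enqueue(44) -> [44]
dequeue()->44, []
enqueue(4) -> [4]
enqueue(25) -> [4, 25]
enqueue(40) -> [4, 25, 40]
enqueue(47) -> [4, 25, 40, 47]
enqueue(11) -> [4, 25, 40, 47, 11]
enqueue(6) -> [4, 25, 40, 47, 11, 6]

Final queue: [4, 25, 40, 47, 11, 6]


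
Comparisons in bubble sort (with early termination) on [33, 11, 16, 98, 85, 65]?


Algorithm: bubble sort (with early termination)
Input: [33, 11, 16, 98, 85, 65]
Sorted: [11, 16, 33, 65, 85, 98]

12


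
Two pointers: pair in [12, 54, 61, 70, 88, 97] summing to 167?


lo=0(12)+hi=5(97)=109
lo=1(54)+hi=5(97)=151
lo=2(61)+hi=5(97)=158
lo=3(70)+hi=5(97)=167

Yes: 70+97=167


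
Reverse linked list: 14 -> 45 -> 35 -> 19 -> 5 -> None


Step 1: curr=14, set curr.next=prev(None) | reversed so far: 14
Step 2: curr=45, set curr.next=prev(14) | reversed so far: 45 -> 14
Step 3: curr=35, set curr.next=prev(45) | reversed so far: 35 -> 45 -> 14
Step 4: curr=19, set curr.next=prev(35) | reversed so far: 19 -> 35 -> 45 -> 14
Step 5: curr=5, set curr.next=prev(19) | reversed so far: 5 -> 19 -> 35 -> 45 -> 14

5 -> 19 -> 35 -> 45 -> 14 -> None


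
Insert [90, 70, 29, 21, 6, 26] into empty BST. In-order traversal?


Insert 90: root
Insert 70: L from 90
Insert 29: L from 90 -> L from 70
Insert 21: L from 90 -> L from 70 -> L from 29
Insert 6: L from 90 -> L from 70 -> L from 29 -> L from 21
Insert 26: L from 90 -> L from 70 -> L from 29 -> R from 21

In-order: [6, 21, 26, 29, 70, 90]


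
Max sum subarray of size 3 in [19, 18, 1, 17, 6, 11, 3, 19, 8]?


[0:3]: 38
[1:4]: 36
[2:5]: 24
[3:6]: 34
[4:7]: 20
[5:8]: 33
[6:9]: 30

Max: 38 at [0:3]


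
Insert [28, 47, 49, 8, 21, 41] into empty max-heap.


Insert 28: [28]
Insert 47: [47, 28]
Insert 49: [49, 28, 47]
Insert 8: [49, 28, 47, 8]
Insert 21: [49, 28, 47, 8, 21]
Insert 41: [49, 28, 47, 8, 21, 41]

Final heap: [49, 28, 47, 8, 21, 41]


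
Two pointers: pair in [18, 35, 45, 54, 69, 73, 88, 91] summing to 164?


lo=0(18)+hi=7(91)=109
lo=1(35)+hi=7(91)=126
lo=2(45)+hi=7(91)=136
lo=3(54)+hi=7(91)=145
lo=4(69)+hi=7(91)=160
lo=5(73)+hi=7(91)=164

Yes: 73+91=164


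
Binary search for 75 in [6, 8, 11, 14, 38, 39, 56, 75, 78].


Step 1: lo=0, hi=8, mid=4, val=38
Step 2: lo=5, hi=8, mid=6, val=56
Step 3: lo=7, hi=8, mid=7, val=75

Found at index 7


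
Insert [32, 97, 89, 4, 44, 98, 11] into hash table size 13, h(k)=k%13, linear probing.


Insert 32: h=6 -> slot 6
Insert 97: h=6, 1 probes -> slot 7
Insert 89: h=11 -> slot 11
Insert 4: h=4 -> slot 4
Insert 44: h=5 -> slot 5
Insert 98: h=7, 1 probes -> slot 8
Insert 11: h=11, 1 probes -> slot 12

Table: [None, None, None, None, 4, 44, 32, 97, 98, None, None, 89, 11]


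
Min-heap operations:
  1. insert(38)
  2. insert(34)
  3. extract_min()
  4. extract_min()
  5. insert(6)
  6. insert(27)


insert(38) -> [38]
insert(34) -> [34, 38]
extract_min()->34, [38]
extract_min()->38, []
insert(6) -> [6]
insert(27) -> [6, 27]

Final heap: [6, 27]


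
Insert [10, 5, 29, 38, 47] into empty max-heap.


Insert 10: [10]
Insert 5: [10, 5]
Insert 29: [29, 5, 10]
Insert 38: [38, 29, 10, 5]
Insert 47: [47, 38, 10, 5, 29]

Final heap: [47, 38, 10, 5, 29]


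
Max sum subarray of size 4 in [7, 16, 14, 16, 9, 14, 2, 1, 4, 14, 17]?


[0:4]: 53
[1:5]: 55
[2:6]: 53
[3:7]: 41
[4:8]: 26
[5:9]: 21
[6:10]: 21
[7:11]: 36

Max: 55 at [1:5]


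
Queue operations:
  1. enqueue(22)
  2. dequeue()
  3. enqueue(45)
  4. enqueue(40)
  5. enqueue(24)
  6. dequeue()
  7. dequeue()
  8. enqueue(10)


enqueue(22) -> [22]
dequeue()->22, []
enqueue(45) -> [45]
enqueue(40) -> [45, 40]
enqueue(24) -> [45, 40, 24]
dequeue()->45, [40, 24]
dequeue()->40, [24]
enqueue(10) -> [24, 10]

Final queue: [24, 10]


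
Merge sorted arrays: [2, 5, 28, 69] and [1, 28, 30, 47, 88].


Take 1 from B
Take 2 from A
Take 5 from A
Take 28 from A
Take 28 from B
Take 30 from B
Take 47 from B
Take 69 from A

Merged: [1, 2, 5, 28, 28, 30, 47, 69, 88]


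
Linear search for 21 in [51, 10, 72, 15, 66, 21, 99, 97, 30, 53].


i=0: 51!=21
i=1: 10!=21
i=2: 72!=21
i=3: 15!=21
i=4: 66!=21
i=5: 21==21 found!

Found at 5, 6 comps


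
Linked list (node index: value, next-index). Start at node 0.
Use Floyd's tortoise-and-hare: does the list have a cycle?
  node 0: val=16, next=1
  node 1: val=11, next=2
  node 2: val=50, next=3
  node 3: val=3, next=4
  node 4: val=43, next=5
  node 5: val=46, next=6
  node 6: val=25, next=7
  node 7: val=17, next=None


Floyd's tortoise (slow, +1) and hare (fast, +2):
  init: slow=0, fast=0
  step 1: slow=1, fast=2
  step 2: slow=2, fast=4
  step 3: slow=3, fast=6
  step 4: fast 6->7->None, no cycle

Cycle: no


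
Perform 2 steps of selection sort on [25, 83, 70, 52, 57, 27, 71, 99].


Initial: [25, 83, 70, 52, 57, 27, 71, 99]
Step 1: min=25 at 0
  Swap: [25, 83, 70, 52, 57, 27, 71, 99]
Step 2: min=27 at 5
  Swap: [25, 27, 70, 52, 57, 83, 71, 99]

After 2 steps: [25, 27, 70, 52, 57, 83, 71, 99]


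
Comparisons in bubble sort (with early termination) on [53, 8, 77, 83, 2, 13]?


Algorithm: bubble sort (with early termination)
Input: [53, 8, 77, 83, 2, 13]
Sorted: [2, 8, 13, 53, 77, 83]

15


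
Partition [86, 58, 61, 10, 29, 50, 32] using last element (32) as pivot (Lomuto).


Pivot: 32
  10 <= 32: swap -> [10, 58, 61, 86, 29, 50, 32]
  29 <= 32: swap -> [10, 29, 61, 86, 58, 50, 32]
Place pivot at 2: [10, 29, 32, 86, 58, 50, 61]

Partitioned: [10, 29, 32, 86, 58, 50, 61]


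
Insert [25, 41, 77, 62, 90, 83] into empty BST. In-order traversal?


Insert 25: root
Insert 41: R from 25
Insert 77: R from 25 -> R from 41
Insert 62: R from 25 -> R from 41 -> L from 77
Insert 90: R from 25 -> R from 41 -> R from 77
Insert 83: R from 25 -> R from 41 -> R from 77 -> L from 90

In-order: [25, 41, 62, 77, 83, 90]


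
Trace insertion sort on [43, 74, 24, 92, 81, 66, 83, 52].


Initial: [43, 74, 24, 92, 81, 66, 83, 52]
Insert 74: [43, 74, 24, 92, 81, 66, 83, 52]
Insert 24: [24, 43, 74, 92, 81, 66, 83, 52]
Insert 92: [24, 43, 74, 92, 81, 66, 83, 52]
Insert 81: [24, 43, 74, 81, 92, 66, 83, 52]
Insert 66: [24, 43, 66, 74, 81, 92, 83, 52]
Insert 83: [24, 43, 66, 74, 81, 83, 92, 52]
Insert 52: [24, 43, 52, 66, 74, 81, 83, 92]

Sorted: [24, 43, 52, 66, 74, 81, 83, 92]


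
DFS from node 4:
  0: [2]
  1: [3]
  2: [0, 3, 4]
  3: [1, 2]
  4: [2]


Visit 4, push [2]
Visit 2, push [3, 0]
Visit 0, push []
Visit 3, push [1]
Visit 1, push []

DFS order: [4, 2, 0, 3, 1]


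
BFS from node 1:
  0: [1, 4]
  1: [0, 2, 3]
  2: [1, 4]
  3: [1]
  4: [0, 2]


Visit 1, enqueue [0, 2, 3]
Visit 0, enqueue [4]
Visit 2, enqueue []
Visit 3, enqueue []
Visit 4, enqueue []

BFS order: [1, 0, 2, 3, 4]


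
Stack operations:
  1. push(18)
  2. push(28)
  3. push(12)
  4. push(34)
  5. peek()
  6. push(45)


push(18) -> [18]
push(28) -> [18, 28]
push(12) -> [18, 28, 12]
push(34) -> [18, 28, 12, 34]
peek()->34
push(45) -> [18, 28, 12, 34, 45]

Final stack: [18, 28, 12, 34, 45]


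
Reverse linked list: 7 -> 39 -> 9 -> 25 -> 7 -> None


Step 1: curr=7, set curr.next=prev(None) | reversed so far: 7
Step 2: curr=39, set curr.next=prev(7) | reversed so far: 39 -> 7
Step 3: curr=9, set curr.next=prev(39) | reversed so far: 9 -> 39 -> 7
Step 4: curr=25, set curr.next=prev(9) | reversed so far: 25 -> 9 -> 39 -> 7
Step 5: curr=7, set curr.next=prev(25) | reversed so far: 7 -> 25 -> 9 -> 39 -> 7

7 -> 25 -> 9 -> 39 -> 7 -> None


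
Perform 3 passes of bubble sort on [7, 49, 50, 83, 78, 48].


Initial: [7, 49, 50, 83, 78, 48]
Pass 1: [7, 49, 50, 78, 48, 83] (2 swaps)
Pass 2: [7, 49, 50, 48, 78, 83] (1 swaps)
Pass 3: [7, 49, 48, 50, 78, 83] (1 swaps)

After 3 passes: [7, 49, 48, 50, 78, 83]


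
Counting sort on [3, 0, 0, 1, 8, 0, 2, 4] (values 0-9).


Input: [3, 0, 0, 1, 8, 0, 2, 4]
Counts: [3, 1, 1, 1, 1, 0, 0, 0, 1, 0]

Sorted: [0, 0, 0, 1, 2, 3, 4, 8]


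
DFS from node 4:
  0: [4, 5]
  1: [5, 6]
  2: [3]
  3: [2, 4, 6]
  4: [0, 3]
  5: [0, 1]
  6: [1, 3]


Visit 4, push [3, 0]
Visit 0, push [5]
Visit 5, push [1]
Visit 1, push [6]
Visit 6, push [3]
Visit 3, push [2]
Visit 2, push []

DFS order: [4, 0, 5, 1, 6, 3, 2]


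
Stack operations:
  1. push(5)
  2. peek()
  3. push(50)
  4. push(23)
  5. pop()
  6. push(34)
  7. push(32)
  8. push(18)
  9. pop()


push(5) -> [5]
peek()->5
push(50) -> [5, 50]
push(23) -> [5, 50, 23]
pop()->23, [5, 50]
push(34) -> [5, 50, 34]
push(32) -> [5, 50, 34, 32]
push(18) -> [5, 50, 34, 32, 18]
pop()->18, [5, 50, 34, 32]

Final stack: [5, 50, 34, 32]


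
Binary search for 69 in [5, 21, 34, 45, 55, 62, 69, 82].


Step 1: lo=0, hi=7, mid=3, val=45
Step 2: lo=4, hi=7, mid=5, val=62
Step 3: lo=6, hi=7, mid=6, val=69

Found at index 6


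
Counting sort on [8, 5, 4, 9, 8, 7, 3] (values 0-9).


Input: [8, 5, 4, 9, 8, 7, 3]
Counts: [0, 0, 0, 1, 1, 1, 0, 1, 2, 1]

Sorted: [3, 4, 5, 7, 8, 8, 9]


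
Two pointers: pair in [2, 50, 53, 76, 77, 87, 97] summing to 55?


lo=0(2)+hi=6(97)=99
lo=0(2)+hi=5(87)=89
lo=0(2)+hi=4(77)=79
lo=0(2)+hi=3(76)=78
lo=0(2)+hi=2(53)=55

Yes: 2+53=55


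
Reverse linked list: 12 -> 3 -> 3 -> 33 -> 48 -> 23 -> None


Step 1: curr=12, set curr.next=prev(None) | reversed so far: 12
Step 2: curr=3, set curr.next=prev(12) | reversed so far: 3 -> 12
Step 3: curr=3, set curr.next=prev(3) | reversed so far: 3 -> 3 -> 12
Step 4: curr=33, set curr.next=prev(3) | reversed so far: 33 -> 3 -> 3 -> 12
Step 5: curr=48, set curr.next=prev(33) | reversed so far: 48 -> 33 -> 3 -> 3 -> 12
Step 6: curr=23, set curr.next=prev(48) | reversed so far: 23 -> 48 -> 33 -> 3 -> 3 -> 12

23 -> 48 -> 33 -> 3 -> 3 -> 12 -> None


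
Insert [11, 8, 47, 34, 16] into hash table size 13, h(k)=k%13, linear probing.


Insert 11: h=11 -> slot 11
Insert 8: h=8 -> slot 8
Insert 47: h=8, 1 probes -> slot 9
Insert 34: h=8, 2 probes -> slot 10
Insert 16: h=3 -> slot 3

Table: [None, None, None, 16, None, None, None, None, 8, 47, 34, 11, None]


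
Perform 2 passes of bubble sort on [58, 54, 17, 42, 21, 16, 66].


Initial: [58, 54, 17, 42, 21, 16, 66]
Pass 1: [54, 17, 42, 21, 16, 58, 66] (5 swaps)
Pass 2: [17, 42, 21, 16, 54, 58, 66] (4 swaps)

After 2 passes: [17, 42, 21, 16, 54, 58, 66]


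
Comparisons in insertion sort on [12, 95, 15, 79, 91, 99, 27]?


Algorithm: insertion sort
Input: [12, 95, 15, 79, 91, 99, 27]
Sorted: [12, 15, 27, 79, 91, 95, 99]

13


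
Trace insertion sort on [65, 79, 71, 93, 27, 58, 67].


Initial: [65, 79, 71, 93, 27, 58, 67]
Insert 79: [65, 79, 71, 93, 27, 58, 67]
Insert 71: [65, 71, 79, 93, 27, 58, 67]
Insert 93: [65, 71, 79, 93, 27, 58, 67]
Insert 27: [27, 65, 71, 79, 93, 58, 67]
Insert 58: [27, 58, 65, 71, 79, 93, 67]
Insert 67: [27, 58, 65, 67, 71, 79, 93]

Sorted: [27, 58, 65, 67, 71, 79, 93]


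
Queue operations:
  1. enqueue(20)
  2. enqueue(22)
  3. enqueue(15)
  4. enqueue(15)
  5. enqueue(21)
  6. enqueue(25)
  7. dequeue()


enqueue(20) -> [20]
enqueue(22) -> [20, 22]
enqueue(15) -> [20, 22, 15]
enqueue(15) -> [20, 22, 15, 15]
enqueue(21) -> [20, 22, 15, 15, 21]
enqueue(25) -> [20, 22, 15, 15, 21, 25]
dequeue()->20, [22, 15, 15, 21, 25]

Final queue: [22, 15, 15, 21, 25]


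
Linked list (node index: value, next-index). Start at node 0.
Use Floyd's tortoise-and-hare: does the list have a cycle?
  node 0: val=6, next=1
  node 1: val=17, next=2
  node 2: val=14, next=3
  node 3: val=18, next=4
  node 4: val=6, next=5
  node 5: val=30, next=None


Floyd's tortoise (slow, +1) and hare (fast, +2):
  init: slow=0, fast=0
  step 1: slow=1, fast=2
  step 2: slow=2, fast=4
  step 3: fast 4->5->None, no cycle

Cycle: no


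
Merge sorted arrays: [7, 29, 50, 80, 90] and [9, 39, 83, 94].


Take 7 from A
Take 9 from B
Take 29 from A
Take 39 from B
Take 50 from A
Take 80 from A
Take 83 from B
Take 90 from A

Merged: [7, 9, 29, 39, 50, 80, 83, 90, 94]


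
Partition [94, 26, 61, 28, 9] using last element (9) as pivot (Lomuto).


Pivot: 9
Place pivot at 0: [9, 26, 61, 28, 94]

Partitioned: [9, 26, 61, 28, 94]


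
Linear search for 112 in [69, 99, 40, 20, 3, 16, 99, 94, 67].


i=0: 69!=112
i=1: 99!=112
i=2: 40!=112
i=3: 20!=112
i=4: 3!=112
i=5: 16!=112
i=6: 99!=112
i=7: 94!=112
i=8: 67!=112

Not found, 9 comps


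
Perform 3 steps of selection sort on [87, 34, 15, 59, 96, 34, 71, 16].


Initial: [87, 34, 15, 59, 96, 34, 71, 16]
Step 1: min=15 at 2
  Swap: [15, 34, 87, 59, 96, 34, 71, 16]
Step 2: min=16 at 7
  Swap: [15, 16, 87, 59, 96, 34, 71, 34]
Step 3: min=34 at 5
  Swap: [15, 16, 34, 59, 96, 87, 71, 34]

After 3 steps: [15, 16, 34, 59, 96, 87, 71, 34]


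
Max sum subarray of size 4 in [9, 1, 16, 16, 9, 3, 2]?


[0:4]: 42
[1:5]: 42
[2:6]: 44
[3:7]: 30

Max: 44 at [2:6]


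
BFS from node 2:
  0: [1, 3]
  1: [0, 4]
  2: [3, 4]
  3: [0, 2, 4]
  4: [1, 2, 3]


Visit 2, enqueue [3, 4]
Visit 3, enqueue [0]
Visit 4, enqueue [1]
Visit 0, enqueue []
Visit 1, enqueue []

BFS order: [2, 3, 4, 0, 1]


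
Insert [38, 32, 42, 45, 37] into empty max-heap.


Insert 38: [38]
Insert 32: [38, 32]
Insert 42: [42, 32, 38]
Insert 45: [45, 42, 38, 32]
Insert 37: [45, 42, 38, 32, 37]

Final heap: [45, 42, 38, 32, 37]


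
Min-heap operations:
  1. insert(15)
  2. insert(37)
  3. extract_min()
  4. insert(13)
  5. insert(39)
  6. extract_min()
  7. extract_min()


insert(15) -> [15]
insert(37) -> [15, 37]
extract_min()->15, [37]
insert(13) -> [13, 37]
insert(39) -> [13, 37, 39]
extract_min()->13, [37, 39]
extract_min()->37, [39]

Final heap: [39]


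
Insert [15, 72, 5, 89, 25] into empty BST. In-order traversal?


Insert 15: root
Insert 72: R from 15
Insert 5: L from 15
Insert 89: R from 15 -> R from 72
Insert 25: R from 15 -> L from 72

In-order: [5, 15, 25, 72, 89]


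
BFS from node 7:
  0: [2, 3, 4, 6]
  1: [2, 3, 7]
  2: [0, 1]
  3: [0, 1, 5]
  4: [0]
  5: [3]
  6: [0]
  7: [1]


Visit 7, enqueue [1]
Visit 1, enqueue [2, 3]
Visit 2, enqueue [0]
Visit 3, enqueue [5]
Visit 0, enqueue [4, 6]
Visit 5, enqueue []
Visit 4, enqueue []
Visit 6, enqueue []

BFS order: [7, 1, 2, 3, 0, 5, 4, 6]


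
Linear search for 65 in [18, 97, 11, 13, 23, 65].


i=0: 18!=65
i=1: 97!=65
i=2: 11!=65
i=3: 13!=65
i=4: 23!=65
i=5: 65==65 found!

Found at 5, 6 comps


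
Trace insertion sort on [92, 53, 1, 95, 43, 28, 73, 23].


Initial: [92, 53, 1, 95, 43, 28, 73, 23]
Insert 53: [53, 92, 1, 95, 43, 28, 73, 23]
Insert 1: [1, 53, 92, 95, 43, 28, 73, 23]
Insert 95: [1, 53, 92, 95, 43, 28, 73, 23]
Insert 43: [1, 43, 53, 92, 95, 28, 73, 23]
Insert 28: [1, 28, 43, 53, 92, 95, 73, 23]
Insert 73: [1, 28, 43, 53, 73, 92, 95, 23]
Insert 23: [1, 23, 28, 43, 53, 73, 92, 95]

Sorted: [1, 23, 28, 43, 53, 73, 92, 95]


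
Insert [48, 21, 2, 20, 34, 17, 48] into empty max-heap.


Insert 48: [48]
Insert 21: [48, 21]
Insert 2: [48, 21, 2]
Insert 20: [48, 21, 2, 20]
Insert 34: [48, 34, 2, 20, 21]
Insert 17: [48, 34, 17, 20, 21, 2]
Insert 48: [48, 34, 48, 20, 21, 2, 17]

Final heap: [48, 34, 48, 20, 21, 2, 17]


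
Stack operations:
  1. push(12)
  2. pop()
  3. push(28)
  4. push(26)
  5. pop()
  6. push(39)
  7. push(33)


push(12) -> [12]
pop()->12, []
push(28) -> [28]
push(26) -> [28, 26]
pop()->26, [28]
push(39) -> [28, 39]
push(33) -> [28, 39, 33]

Final stack: [28, 39, 33]


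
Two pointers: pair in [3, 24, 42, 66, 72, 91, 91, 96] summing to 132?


lo=0(3)+hi=7(96)=99
lo=1(24)+hi=7(96)=120
lo=2(42)+hi=7(96)=138
lo=2(42)+hi=6(91)=133
lo=2(42)+hi=5(91)=133
lo=2(42)+hi=4(72)=114
lo=3(66)+hi=4(72)=138

No pair found


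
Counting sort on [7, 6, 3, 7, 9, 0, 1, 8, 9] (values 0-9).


Input: [7, 6, 3, 7, 9, 0, 1, 8, 9]
Counts: [1, 1, 0, 1, 0, 0, 1, 2, 1, 2]

Sorted: [0, 1, 3, 6, 7, 7, 8, 9, 9]


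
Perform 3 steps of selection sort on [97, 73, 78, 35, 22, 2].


Initial: [97, 73, 78, 35, 22, 2]
Step 1: min=2 at 5
  Swap: [2, 73, 78, 35, 22, 97]
Step 2: min=22 at 4
  Swap: [2, 22, 78, 35, 73, 97]
Step 3: min=35 at 3
  Swap: [2, 22, 35, 78, 73, 97]

After 3 steps: [2, 22, 35, 78, 73, 97]


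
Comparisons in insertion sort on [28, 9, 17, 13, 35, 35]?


Algorithm: insertion sort
Input: [28, 9, 17, 13, 35, 35]
Sorted: [9, 13, 17, 28, 35, 35]

8


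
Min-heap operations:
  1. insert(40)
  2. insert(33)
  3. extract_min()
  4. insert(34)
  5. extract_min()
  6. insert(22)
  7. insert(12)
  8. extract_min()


insert(40) -> [40]
insert(33) -> [33, 40]
extract_min()->33, [40]
insert(34) -> [34, 40]
extract_min()->34, [40]
insert(22) -> [22, 40]
insert(12) -> [12, 40, 22]
extract_min()->12, [22, 40]

Final heap: [22, 40]


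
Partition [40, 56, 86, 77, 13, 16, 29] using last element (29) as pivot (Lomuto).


Pivot: 29
  13 <= 29: swap -> [13, 56, 86, 77, 40, 16, 29]
  16 <= 29: swap -> [13, 16, 86, 77, 40, 56, 29]
Place pivot at 2: [13, 16, 29, 77, 40, 56, 86]

Partitioned: [13, 16, 29, 77, 40, 56, 86]


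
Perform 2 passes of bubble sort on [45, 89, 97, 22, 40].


Initial: [45, 89, 97, 22, 40]
Pass 1: [45, 89, 22, 40, 97] (2 swaps)
Pass 2: [45, 22, 40, 89, 97] (2 swaps)

After 2 passes: [45, 22, 40, 89, 97]


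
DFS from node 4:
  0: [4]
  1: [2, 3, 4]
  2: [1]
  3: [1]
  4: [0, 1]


Visit 4, push [1, 0]
Visit 0, push []
Visit 1, push [3, 2]
Visit 2, push []
Visit 3, push []

DFS order: [4, 0, 1, 2, 3]


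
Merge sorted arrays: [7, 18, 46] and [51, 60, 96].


Take 7 from A
Take 18 from A
Take 46 from A

Merged: [7, 18, 46, 51, 60, 96]


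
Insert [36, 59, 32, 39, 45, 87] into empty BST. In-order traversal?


Insert 36: root
Insert 59: R from 36
Insert 32: L from 36
Insert 39: R from 36 -> L from 59
Insert 45: R from 36 -> L from 59 -> R from 39
Insert 87: R from 36 -> R from 59

In-order: [32, 36, 39, 45, 59, 87]


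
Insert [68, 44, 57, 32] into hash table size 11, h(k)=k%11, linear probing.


Insert 68: h=2 -> slot 2
Insert 44: h=0 -> slot 0
Insert 57: h=2, 1 probes -> slot 3
Insert 32: h=10 -> slot 10

Table: [44, None, 68, 57, None, None, None, None, None, None, 32]


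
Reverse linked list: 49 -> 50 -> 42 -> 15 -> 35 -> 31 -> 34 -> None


Step 1: curr=49, set curr.next=prev(None) | reversed so far: 49
Step 2: curr=50, set curr.next=prev(49) | reversed so far: 50 -> 49
Step 3: curr=42, set curr.next=prev(50) | reversed so far: 42 -> 50 -> 49
Step 4: curr=15, set curr.next=prev(42) | reversed so far: 15 -> 42 -> 50 -> 49
Step 5: curr=35, set curr.next=prev(15) | reversed so far: 35 -> 15 -> 42 -> 50 -> 49
Step 6: curr=31, set curr.next=prev(35) | reversed so far: 31 -> 35 -> 15 -> 42 -> 50 -> 49
Step 7: curr=34, set curr.next=prev(31) | reversed so far: 34 -> 31 -> 35 -> 15 -> 42 -> 50 -> 49

34 -> 31 -> 35 -> 15 -> 42 -> 50 -> 49 -> None


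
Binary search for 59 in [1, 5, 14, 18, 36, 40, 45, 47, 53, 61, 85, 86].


Step 1: lo=0, hi=11, mid=5, val=40
Step 2: lo=6, hi=11, mid=8, val=53
Step 3: lo=9, hi=11, mid=10, val=85
Step 4: lo=9, hi=9, mid=9, val=61

Not found


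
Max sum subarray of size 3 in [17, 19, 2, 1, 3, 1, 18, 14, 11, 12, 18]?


[0:3]: 38
[1:4]: 22
[2:5]: 6
[3:6]: 5
[4:7]: 22
[5:8]: 33
[6:9]: 43
[7:10]: 37
[8:11]: 41

Max: 43 at [6:9]


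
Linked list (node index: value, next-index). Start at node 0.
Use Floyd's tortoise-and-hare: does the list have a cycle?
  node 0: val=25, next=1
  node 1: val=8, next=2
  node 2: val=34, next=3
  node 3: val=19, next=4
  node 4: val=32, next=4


Floyd's tortoise (slow, +1) and hare (fast, +2):
  init: slow=0, fast=0
  step 1: slow=1, fast=2
  step 2: slow=2, fast=4
  step 3: slow=3, fast=4
  step 4: slow=4, fast=4
  slow == fast at node 4: cycle detected

Cycle: yes


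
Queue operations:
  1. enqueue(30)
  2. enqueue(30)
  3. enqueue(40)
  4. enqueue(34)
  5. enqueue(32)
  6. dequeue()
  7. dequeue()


enqueue(30) -> [30]
enqueue(30) -> [30, 30]
enqueue(40) -> [30, 30, 40]
enqueue(34) -> [30, 30, 40, 34]
enqueue(32) -> [30, 30, 40, 34, 32]
dequeue()->30, [30, 40, 34, 32]
dequeue()->30, [40, 34, 32]

Final queue: [40, 34, 32]


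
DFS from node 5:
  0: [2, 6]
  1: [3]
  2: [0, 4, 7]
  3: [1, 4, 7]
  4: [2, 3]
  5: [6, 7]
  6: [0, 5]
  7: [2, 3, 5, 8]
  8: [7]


Visit 5, push [7, 6]
Visit 6, push [0]
Visit 0, push [2]
Visit 2, push [7, 4]
Visit 4, push [3]
Visit 3, push [7, 1]
Visit 1, push []
Visit 7, push [8]
Visit 8, push []

DFS order: [5, 6, 0, 2, 4, 3, 1, 7, 8]


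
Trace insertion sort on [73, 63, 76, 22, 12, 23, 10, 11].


Initial: [73, 63, 76, 22, 12, 23, 10, 11]
Insert 63: [63, 73, 76, 22, 12, 23, 10, 11]
Insert 76: [63, 73, 76, 22, 12, 23, 10, 11]
Insert 22: [22, 63, 73, 76, 12, 23, 10, 11]
Insert 12: [12, 22, 63, 73, 76, 23, 10, 11]
Insert 23: [12, 22, 23, 63, 73, 76, 10, 11]
Insert 10: [10, 12, 22, 23, 63, 73, 76, 11]
Insert 11: [10, 11, 12, 22, 23, 63, 73, 76]

Sorted: [10, 11, 12, 22, 23, 63, 73, 76]


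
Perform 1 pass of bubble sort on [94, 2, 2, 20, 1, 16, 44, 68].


Initial: [94, 2, 2, 20, 1, 16, 44, 68]
Pass 1: [2, 2, 20, 1, 16, 44, 68, 94] (7 swaps)

After 1 pass: [2, 2, 20, 1, 16, 44, 68, 94]


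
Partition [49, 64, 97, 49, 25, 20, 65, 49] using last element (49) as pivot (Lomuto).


Pivot: 49
  49 <= 49: advance i (no swap)
  49 <= 49: swap -> [49, 49, 97, 64, 25, 20, 65, 49]
  25 <= 49: swap -> [49, 49, 25, 64, 97, 20, 65, 49]
  20 <= 49: swap -> [49, 49, 25, 20, 97, 64, 65, 49]
Place pivot at 4: [49, 49, 25, 20, 49, 64, 65, 97]

Partitioned: [49, 49, 25, 20, 49, 64, 65, 97]


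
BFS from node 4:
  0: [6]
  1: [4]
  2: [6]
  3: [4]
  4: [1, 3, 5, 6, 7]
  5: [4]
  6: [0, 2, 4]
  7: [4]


Visit 4, enqueue [1, 3, 5, 6, 7]
Visit 1, enqueue []
Visit 3, enqueue []
Visit 5, enqueue []
Visit 6, enqueue [0, 2]
Visit 7, enqueue []
Visit 0, enqueue []
Visit 2, enqueue []

BFS order: [4, 1, 3, 5, 6, 7, 0, 2]


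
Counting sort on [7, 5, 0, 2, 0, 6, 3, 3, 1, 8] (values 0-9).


Input: [7, 5, 0, 2, 0, 6, 3, 3, 1, 8]
Counts: [2, 1, 1, 2, 0, 1, 1, 1, 1, 0]

Sorted: [0, 0, 1, 2, 3, 3, 5, 6, 7, 8]


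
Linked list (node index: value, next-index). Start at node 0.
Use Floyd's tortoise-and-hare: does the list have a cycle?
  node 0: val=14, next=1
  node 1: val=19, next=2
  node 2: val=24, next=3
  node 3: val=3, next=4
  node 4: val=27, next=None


Floyd's tortoise (slow, +1) and hare (fast, +2):
  init: slow=0, fast=0
  step 1: slow=1, fast=2
  step 2: slow=2, fast=4
  step 3: fast -> None, no cycle

Cycle: no


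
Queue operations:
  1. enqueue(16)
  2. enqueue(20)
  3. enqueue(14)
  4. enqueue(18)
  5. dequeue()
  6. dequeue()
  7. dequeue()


enqueue(16) -> [16]
enqueue(20) -> [16, 20]
enqueue(14) -> [16, 20, 14]
enqueue(18) -> [16, 20, 14, 18]
dequeue()->16, [20, 14, 18]
dequeue()->20, [14, 18]
dequeue()->14, [18]

Final queue: [18]


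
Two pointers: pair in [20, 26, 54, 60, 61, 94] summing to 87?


lo=0(20)+hi=5(94)=114
lo=0(20)+hi=4(61)=81
lo=1(26)+hi=4(61)=87

Yes: 26+61=87


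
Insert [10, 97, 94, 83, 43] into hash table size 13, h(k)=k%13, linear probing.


Insert 10: h=10 -> slot 10
Insert 97: h=6 -> slot 6
Insert 94: h=3 -> slot 3
Insert 83: h=5 -> slot 5
Insert 43: h=4 -> slot 4

Table: [None, None, None, 94, 43, 83, 97, None, None, None, 10, None, None]


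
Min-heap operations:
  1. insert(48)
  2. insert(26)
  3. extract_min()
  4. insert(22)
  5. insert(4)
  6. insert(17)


insert(48) -> [48]
insert(26) -> [26, 48]
extract_min()->26, [48]
insert(22) -> [22, 48]
insert(4) -> [4, 48, 22]
insert(17) -> [4, 17, 22, 48]

Final heap: [4, 17, 22, 48]


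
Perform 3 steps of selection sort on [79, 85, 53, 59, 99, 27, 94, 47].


Initial: [79, 85, 53, 59, 99, 27, 94, 47]
Step 1: min=27 at 5
  Swap: [27, 85, 53, 59, 99, 79, 94, 47]
Step 2: min=47 at 7
  Swap: [27, 47, 53, 59, 99, 79, 94, 85]
Step 3: min=53 at 2
  Swap: [27, 47, 53, 59, 99, 79, 94, 85]

After 3 steps: [27, 47, 53, 59, 99, 79, 94, 85]


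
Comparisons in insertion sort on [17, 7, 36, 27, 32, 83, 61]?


Algorithm: insertion sort
Input: [17, 7, 36, 27, 32, 83, 61]
Sorted: [7, 17, 27, 32, 36, 61, 83]

9


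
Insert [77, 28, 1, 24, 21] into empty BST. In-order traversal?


Insert 77: root
Insert 28: L from 77
Insert 1: L from 77 -> L from 28
Insert 24: L from 77 -> L from 28 -> R from 1
Insert 21: L from 77 -> L from 28 -> R from 1 -> L from 24

In-order: [1, 21, 24, 28, 77]


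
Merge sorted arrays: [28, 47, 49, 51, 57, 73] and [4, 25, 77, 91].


Take 4 from B
Take 25 from B
Take 28 from A
Take 47 from A
Take 49 from A
Take 51 from A
Take 57 from A
Take 73 from A

Merged: [4, 25, 28, 47, 49, 51, 57, 73, 77, 91]


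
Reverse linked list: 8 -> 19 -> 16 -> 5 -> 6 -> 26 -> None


Step 1: curr=8, set curr.next=prev(None) | reversed so far: 8
Step 2: curr=19, set curr.next=prev(8) | reversed so far: 19 -> 8
Step 3: curr=16, set curr.next=prev(19) | reversed so far: 16 -> 19 -> 8
Step 4: curr=5, set curr.next=prev(16) | reversed so far: 5 -> 16 -> 19 -> 8
Step 5: curr=6, set curr.next=prev(5) | reversed so far: 6 -> 5 -> 16 -> 19 -> 8
Step 6: curr=26, set curr.next=prev(6) | reversed so far: 26 -> 6 -> 5 -> 16 -> 19 -> 8

26 -> 6 -> 5 -> 16 -> 19 -> 8 -> None


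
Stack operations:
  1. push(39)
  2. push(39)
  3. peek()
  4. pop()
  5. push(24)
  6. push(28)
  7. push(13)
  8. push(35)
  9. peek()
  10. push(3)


push(39) -> [39]
push(39) -> [39, 39]
peek()->39
pop()->39, [39]
push(24) -> [39, 24]
push(28) -> [39, 24, 28]
push(13) -> [39, 24, 28, 13]
push(35) -> [39, 24, 28, 13, 35]
peek()->35
push(3) -> [39, 24, 28, 13, 35, 3]

Final stack: [39, 24, 28, 13, 35, 3]


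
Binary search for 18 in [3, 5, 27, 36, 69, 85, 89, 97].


Step 1: lo=0, hi=7, mid=3, val=36
Step 2: lo=0, hi=2, mid=1, val=5
Step 3: lo=2, hi=2, mid=2, val=27

Not found


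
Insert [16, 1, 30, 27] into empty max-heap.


Insert 16: [16]
Insert 1: [16, 1]
Insert 30: [30, 1, 16]
Insert 27: [30, 27, 16, 1]

Final heap: [30, 27, 16, 1]
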